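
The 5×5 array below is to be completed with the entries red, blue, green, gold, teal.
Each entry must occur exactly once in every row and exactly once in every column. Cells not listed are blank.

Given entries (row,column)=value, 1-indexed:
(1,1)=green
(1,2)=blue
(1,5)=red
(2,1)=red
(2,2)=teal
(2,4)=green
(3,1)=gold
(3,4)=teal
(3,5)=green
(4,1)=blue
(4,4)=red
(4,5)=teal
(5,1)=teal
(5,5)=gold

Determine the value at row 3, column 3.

Row 1, column 4: row 1 has {red, blue, green} and column 4 has {red, green, teal}, leaving only gold.
Row 1, column 3: row 1 has {red, blue, green, gold} and column 3 has {}, leaving only teal.
Row 2, column 5: row 2 has {red, green, teal} and column 5 has {red, green, gold, teal}, leaving only blue.
Row 2, column 3: row 2 has {red, blue, green, teal} and column 3 has {teal}, leaving only gold.
Row 3, column 2: row 3 has {green, gold, teal} and column 2 has {blue, teal}, leaving only red.
Row 3 already has {red, green, gold, teal} and column 3 already has {gold, teal}, so row 3, column 3 must be blue.

blue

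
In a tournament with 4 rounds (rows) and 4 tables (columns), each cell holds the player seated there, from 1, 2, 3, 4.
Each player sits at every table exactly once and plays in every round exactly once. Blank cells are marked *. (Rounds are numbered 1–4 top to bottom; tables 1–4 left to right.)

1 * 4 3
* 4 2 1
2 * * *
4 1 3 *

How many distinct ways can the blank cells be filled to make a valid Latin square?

Round 1, table 2: eliminating its round and table leaves {2}.
Round 2, table 1: eliminating its round and table leaves {3}.
Round 3, table 2: eliminating its round and table leaves {3}.
Round 3, table 3: eliminating its round and table leaves {1}.
Round 3, table 4: eliminating its round and table leaves {4}.
Round 4, table 4: eliminating its round and table leaves {2}.
Only one assignment across all blanks avoids any round or table repeat, giving 1 completion.

1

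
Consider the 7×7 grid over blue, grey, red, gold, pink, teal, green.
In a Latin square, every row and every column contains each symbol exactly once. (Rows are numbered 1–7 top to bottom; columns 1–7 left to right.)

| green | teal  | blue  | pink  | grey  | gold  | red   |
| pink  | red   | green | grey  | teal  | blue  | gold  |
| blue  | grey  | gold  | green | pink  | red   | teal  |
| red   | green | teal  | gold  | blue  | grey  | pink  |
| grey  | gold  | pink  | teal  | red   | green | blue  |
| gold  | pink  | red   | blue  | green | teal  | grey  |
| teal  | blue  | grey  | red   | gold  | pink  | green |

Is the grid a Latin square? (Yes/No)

Each row is a permutation of the 7 symbols, and so is each column.

Yes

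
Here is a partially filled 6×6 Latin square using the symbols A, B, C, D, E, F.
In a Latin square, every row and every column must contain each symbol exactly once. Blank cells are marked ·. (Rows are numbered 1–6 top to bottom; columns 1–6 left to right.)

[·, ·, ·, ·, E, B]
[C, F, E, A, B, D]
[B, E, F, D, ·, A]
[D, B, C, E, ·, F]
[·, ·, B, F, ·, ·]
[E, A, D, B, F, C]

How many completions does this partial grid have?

1

Row 1, column 1: eliminating its row and column leaves {A, F}.
Row 1, column 2: eliminating its row and column leaves {C, D}.
Row 1, column 3: eliminating its row and column leaves {A}.
Row 1, column 4: eliminating its row and column leaves {C}.
Row 3, column 5: eliminating its row and column leaves {C}.
Row 4, column 5: eliminating its row and column leaves {A}.
Row 5, column 1: eliminating its row and column leaves {A}.
Row 5, column 2: eliminating its row and column leaves {C, D}.
Row 5, column 5: eliminating its row and column leaves {A, C, D}.
Row 5, column 6: eliminating its row and column leaves {E}.
Only one assignment across all blanks avoids any row or column repeat, giving 1 completion.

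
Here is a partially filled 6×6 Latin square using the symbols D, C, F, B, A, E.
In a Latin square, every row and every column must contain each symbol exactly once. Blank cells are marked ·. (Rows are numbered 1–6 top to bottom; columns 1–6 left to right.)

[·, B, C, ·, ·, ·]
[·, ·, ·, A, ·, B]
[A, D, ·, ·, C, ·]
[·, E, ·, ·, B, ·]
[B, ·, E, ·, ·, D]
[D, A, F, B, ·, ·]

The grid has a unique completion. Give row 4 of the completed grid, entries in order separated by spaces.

C E A D B F

Row 2, column 3: row 2 has {B, A} and column 3 has {C, F, E}, leaving only D.
Row 4, column 3: row 4 has {B, E} and column 3 has {D, C, F, E}, leaving only A.
Row 3, column 3: row 3 has {D, C, A} and column 3 has {D, C, F, A, E}, leaving only B.
Row 6, column 5: row 6 has {D, F, B, A} and column 5 has {C, B}, leaving only E.
Row 2, column 5: row 2 has {D, B, A} and column 5 has {C, B, E}, leaving only F.
Row 2, column 2: row 2 has {D, F, B, A} and column 2 has {D, B, A, E}, leaving only C.
Row 2, column 1: row 2 has {D, C, F, B, A} and column 1 has {D, B, A}, leaving only E.
Row 1, column 1: row 1 has {C, B} and column 1 has {D, B, A, E}, leaving only F.
Row 4, column 1: row 4 has {B, A, E} and column 1 has {D, F, B, A, E}, leaving only C.
Row 4, column 6: row 4 has {C, B, A, E} and column 6 has {D, B}, leaving only F.
Row 4, column 4: row 4 has {C, F, B, A, E} and column 4 has {B, A}, leaving only D.
So row 4 reads: C E A D B F.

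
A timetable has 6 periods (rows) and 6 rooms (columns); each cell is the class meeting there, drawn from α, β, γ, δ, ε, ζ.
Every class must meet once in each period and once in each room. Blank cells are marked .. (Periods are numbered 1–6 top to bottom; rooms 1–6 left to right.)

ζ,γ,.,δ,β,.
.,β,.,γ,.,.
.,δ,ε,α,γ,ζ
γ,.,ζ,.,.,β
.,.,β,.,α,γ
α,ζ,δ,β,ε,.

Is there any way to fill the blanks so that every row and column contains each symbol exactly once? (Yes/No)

Period 6, room 6: period 6 together with room 6 already contain {α, β, γ, δ, ε, ζ} — every symbol — so nothing can go there. The grid has no valid completion.

No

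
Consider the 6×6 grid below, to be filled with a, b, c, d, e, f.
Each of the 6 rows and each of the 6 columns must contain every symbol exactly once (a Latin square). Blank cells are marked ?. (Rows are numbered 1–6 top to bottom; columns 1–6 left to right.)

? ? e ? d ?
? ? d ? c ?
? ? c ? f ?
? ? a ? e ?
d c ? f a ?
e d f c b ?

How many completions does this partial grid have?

14

Row 1, column 1: eliminating its row and column leaves {a, b, c, f}.
Row 1, column 2: eliminating its row and column leaves {a, b, f}.
Row 1, column 4: eliminating its row and column leaves {a, b}.
Row 1, column 6: eliminating its row and column leaves {a, b, c, f}.
Row 2, column 1: eliminating its row and column leaves {a, b, f}.
Row 2, column 2: eliminating its row and column leaves {a, b, e, f}.
Row 2, column 4: eliminating its row and column leaves {a, b, e}.
Row 2, column 6: eliminating its row and column leaves {a, b, e, f}.
Row 3, column 1: eliminating its row and column leaves {a, b}.
Row 3, column 2: eliminating its row and column leaves {a, b, e}.
Row 3, column 4: eliminating its row and column leaves {a, b, d, e}.
Row 3, column 6: eliminating its row and column leaves {a, b, d, e}.
Row 4, column 1: eliminating its row and column leaves {b, c, f}.
Row 4, column 2: eliminating its row and column leaves {b, f}.
Row 4, column 4: eliminating its row and column leaves {b, d}.
Row 4, column 6: eliminating its row and column leaves {b, c, d, f}.
Row 5, column 3: eliminating its row and column leaves {b}.
Row 5, column 6: eliminating its row and column leaves {b, e}.
Row 6, column 6: eliminating its row and column leaves {a}.
Enumerating the assignments across these blanks that avoid any row or column repeat gives 14 completions.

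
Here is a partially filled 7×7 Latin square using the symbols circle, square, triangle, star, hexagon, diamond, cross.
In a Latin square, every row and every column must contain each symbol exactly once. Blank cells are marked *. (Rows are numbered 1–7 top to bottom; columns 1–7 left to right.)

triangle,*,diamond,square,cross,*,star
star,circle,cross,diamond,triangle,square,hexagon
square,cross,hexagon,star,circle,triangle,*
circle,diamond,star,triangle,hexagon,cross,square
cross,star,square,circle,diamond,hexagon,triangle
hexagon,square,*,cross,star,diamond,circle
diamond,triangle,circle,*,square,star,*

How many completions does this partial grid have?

1

Row 1, column 2: eliminating its row and column leaves {hexagon}.
Row 1, column 6: eliminating its row and column leaves {circle}.
Row 3, column 7: eliminating its row and column leaves {diamond}.
Row 6, column 3: eliminating its row and column leaves {triangle}.
Row 7, column 4: eliminating its row and column leaves {hexagon}.
Row 7, column 7: eliminating its row and column leaves {cross}.
Only one assignment across all blanks avoids any row or column repeat, giving 1 completion.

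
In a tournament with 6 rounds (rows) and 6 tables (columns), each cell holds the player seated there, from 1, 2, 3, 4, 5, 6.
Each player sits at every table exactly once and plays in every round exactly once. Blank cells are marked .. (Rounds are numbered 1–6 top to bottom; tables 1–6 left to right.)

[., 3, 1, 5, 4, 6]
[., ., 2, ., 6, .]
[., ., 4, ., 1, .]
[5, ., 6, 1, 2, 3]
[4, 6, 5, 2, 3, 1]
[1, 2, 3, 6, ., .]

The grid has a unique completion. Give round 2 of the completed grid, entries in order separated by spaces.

3 1 2 4 6 5

Round 2, table 1: round 2 has {2, 6} and table 1 has {1, 4, 5}, leaving only 3.
Round 2, table 4: round 2 has {2, 3, 6} and table 4 has {1, 2, 5, 6}, leaving only 4.
Round 2, table 6: round 2 has {2, 3, 4, 6} and table 6 has {1, 3, 6}, leaving only 5.
Round 2, table 2: round 2 has {2, 3, 4, 5, 6} and table 2 has {2, 3, 6}, leaving only 1.
So round 2 reads: 3 1 2 4 6 5.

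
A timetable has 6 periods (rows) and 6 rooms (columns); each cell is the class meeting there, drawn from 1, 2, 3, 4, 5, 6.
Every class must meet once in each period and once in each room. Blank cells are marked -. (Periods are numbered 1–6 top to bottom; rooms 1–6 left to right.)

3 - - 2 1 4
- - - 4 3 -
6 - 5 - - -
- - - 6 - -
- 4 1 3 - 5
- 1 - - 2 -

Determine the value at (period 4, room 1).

1

Period 1, room 3: period 1 has {1, 2, 3, 4} and room 3 has {1, 5}, leaving only 6.
Period 1, room 2: period 1 has {1, 2, 3, 4, 6} and room 2 has {1, 4}, leaving only 5.
Period 2, room 3: period 2 has {3, 4} and room 3 has {1, 5, 6}, leaving only 2.
Period 2, room 2: period 2 has {2, 3, 4} and room 2 has {1, 4, 5}, leaving only 6.
Period 2, room 6: period 2 has {2, 3, 4, 6} and room 6 has {4, 5}, leaving only 1.
Period 2, room 1: period 2 has {1, 2, 3, 4, 6} and room 1 has {3, 6}, leaving only 5.
Period 3, room 4: period 3 has {5, 6} and room 4 has {2, 3, 4, 6}, leaving only 1.
Period 3, room 5: period 3 has {1, 5, 6} and room 5 has {1, 2, 3}, leaving only 4.
Period 4, room 5: period 4 has {6} and room 5 has {1, 2, 3, 4}, leaving only 5.
Period 5, room 1: period 5 has {1, 3, 4, 5} and room 1 has {3, 5, 6}, leaving only 2.
Period 5, room 5: period 5 has {1, 2, 3, 4, 5} and room 5 has {1, 2, 3, 4, 5}, leaving only 6.
Period 6, room 1: period 6 has {1, 2} and room 1 has {2, 3, 5, 6}, leaving only 4.
Period 4 already has {5, 6} and room 1 already has {2, 3, 4, 5, 6}, so period 4, room 1 must be 1.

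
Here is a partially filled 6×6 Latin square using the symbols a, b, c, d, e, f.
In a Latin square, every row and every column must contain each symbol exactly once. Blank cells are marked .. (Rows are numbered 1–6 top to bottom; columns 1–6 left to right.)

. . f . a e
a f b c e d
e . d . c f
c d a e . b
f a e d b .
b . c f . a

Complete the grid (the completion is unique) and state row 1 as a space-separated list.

d c f b a e

Row 1, column 1: row 1 has {a, e, f} and column 1 has {a, b, c, e, f}, leaving only d.
Row 1, column 4: row 1 has {a, d, e, f} and column 4 has {c, d, e, f}, leaving only b.
Row 1, column 2: row 1 has {a, b, d, e, f} and column 2 has {a, d, f}, leaving only c.
So row 1 reads: d c f b a e.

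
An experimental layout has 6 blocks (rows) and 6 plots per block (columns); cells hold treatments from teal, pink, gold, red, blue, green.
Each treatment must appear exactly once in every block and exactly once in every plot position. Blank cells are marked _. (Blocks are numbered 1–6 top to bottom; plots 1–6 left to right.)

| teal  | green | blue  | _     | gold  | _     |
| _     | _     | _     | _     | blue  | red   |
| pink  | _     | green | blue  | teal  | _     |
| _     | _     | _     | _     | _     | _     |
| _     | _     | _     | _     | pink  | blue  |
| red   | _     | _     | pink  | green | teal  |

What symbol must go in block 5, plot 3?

red

Block 1, plot 4: block 1 has {teal, gold, blue, green} and plot 4 has {pink, blue}, leaving only red.
Block 1, plot 6: block 1 has {teal, gold, red, blue, green} and plot 6 has {teal, red, blue}, leaving only pink.
Block 3, plot 6: block 3 has {teal, pink, blue, green} and plot 6 has {teal, pink, red, blue}, leaving only gold.
Block 3, plot 2: block 3 has {teal, pink, gold, blue, green} and plot 2 has {green}, leaving only red.
Block 4, plot 5: block 4 has {} and plot 5 has {teal, pink, gold, blue, green}, leaving only red.
Block 4, plot 6: block 4 has {red} and plot 6 has {teal, pink, gold, red, blue}, leaving only green.
Block 6, plot 3: block 6 has {teal, pink, red, green} and plot 3 has {blue, green}, leaving only gold.
Block 6, plot 2: block 6 has {teal, pink, gold, red, green} and plot 2 has {red, green}, leaving only blue.
Block 5, plot 3 is narrowed to {teal, red}.
If it were teal, then block 4, plot 3 would be left with no valid symbol.
So block 5, plot 3 must be red.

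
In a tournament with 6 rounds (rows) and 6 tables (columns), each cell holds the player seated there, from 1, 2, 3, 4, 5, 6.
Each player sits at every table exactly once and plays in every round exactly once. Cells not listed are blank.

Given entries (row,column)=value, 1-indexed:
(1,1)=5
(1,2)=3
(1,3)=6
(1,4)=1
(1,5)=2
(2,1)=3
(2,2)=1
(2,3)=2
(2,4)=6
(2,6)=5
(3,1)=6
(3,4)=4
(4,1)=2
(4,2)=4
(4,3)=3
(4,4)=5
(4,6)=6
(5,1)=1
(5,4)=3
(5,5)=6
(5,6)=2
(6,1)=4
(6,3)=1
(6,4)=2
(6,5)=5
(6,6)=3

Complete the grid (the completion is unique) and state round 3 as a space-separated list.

Round 3, table 3: round 3 has {4, 6} and table 3 has {1, 2, 3, 6}, leaving only 5.
Round 3, table 2: round 3 has {4, 5, 6} and table 2 has {1, 3, 4}, leaving only 2.
Round 3, table 6: round 3 has {2, 4, 5, 6} and table 6 has {2, 3, 5, 6}, leaving only 1.
Round 3, table 5: round 3 has {1, 2, 4, 5, 6} and table 5 has {2, 5, 6}, leaving only 3.
So round 3 reads: 6 2 5 4 3 1.

6 2 5 4 3 1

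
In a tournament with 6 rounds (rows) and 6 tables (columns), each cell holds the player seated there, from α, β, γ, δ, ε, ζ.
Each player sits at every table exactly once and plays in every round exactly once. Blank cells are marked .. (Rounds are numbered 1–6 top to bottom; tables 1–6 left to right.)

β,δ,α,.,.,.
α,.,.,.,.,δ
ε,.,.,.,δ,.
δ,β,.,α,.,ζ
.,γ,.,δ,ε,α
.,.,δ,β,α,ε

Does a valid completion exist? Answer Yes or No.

No round or table among the givens repeats a symbol, and propagating forced cells runs into no contradiction.
One valid completion exists (for instance, β δ α ε ζ γ / α ε ζ γ β δ / ε α γ ζ δ β / δ β ε α γ ζ / ζ γ β δ ε α / γ ζ δ β α ε).

Yes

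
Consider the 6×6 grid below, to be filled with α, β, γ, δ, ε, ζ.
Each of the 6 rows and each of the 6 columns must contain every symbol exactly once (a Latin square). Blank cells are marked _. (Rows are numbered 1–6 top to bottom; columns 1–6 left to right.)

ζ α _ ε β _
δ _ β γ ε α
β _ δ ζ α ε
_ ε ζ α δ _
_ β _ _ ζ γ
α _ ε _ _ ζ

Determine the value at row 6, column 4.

Row 1, column 3: row 1 has {α, β, ε, ζ} and column 3 has {β, δ, ε, ζ}, leaving only γ.
Row 1, column 6: row 1 has {α, β, γ, ε, ζ} and column 6 has {α, γ, ε, ζ}, leaving only δ.
Row 2, column 2: row 2 has {α, β, γ, δ, ε} and column 2 has {α, β, ε}, leaving only ζ.
Row 3, column 2: row 3 has {α, β, δ, ε, ζ} and column 2 has {α, β, ε, ζ}, leaving only γ.
Row 4, column 1: row 4 has {α, δ, ε, ζ} and column 1 has {α, β, δ, ζ}, leaving only γ.
Row 4, column 6: row 4 has {α, γ, δ, ε, ζ} and column 6 has {α, γ, δ, ε, ζ}, leaving only β.
Row 5, column 1: row 5 has {β, γ, ζ} and column 1 has {α, β, γ, δ, ζ}, leaving only ε.
Row 5, column 3: row 5 has {β, γ, ε, ζ} and column 3 has {β, γ, δ, ε, ζ}, leaving only α.
Row 5, column 4: row 5 has {α, β, γ, ε, ζ} and column 4 has {α, γ, ε, ζ}, leaving only δ.
Row 6 already has {α, ε, ζ} and column 4 already has {α, γ, δ, ε, ζ}, so row 6, column 4 must be β.

β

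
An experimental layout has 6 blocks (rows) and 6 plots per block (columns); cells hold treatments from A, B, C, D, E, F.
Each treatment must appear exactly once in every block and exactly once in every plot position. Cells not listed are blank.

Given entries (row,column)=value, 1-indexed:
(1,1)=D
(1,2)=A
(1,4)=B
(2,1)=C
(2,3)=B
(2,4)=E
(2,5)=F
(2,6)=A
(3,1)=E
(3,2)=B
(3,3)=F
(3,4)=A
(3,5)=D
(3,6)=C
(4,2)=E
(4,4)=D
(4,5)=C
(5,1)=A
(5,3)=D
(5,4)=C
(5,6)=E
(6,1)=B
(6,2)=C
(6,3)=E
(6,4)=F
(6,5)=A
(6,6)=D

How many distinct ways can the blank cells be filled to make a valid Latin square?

Block 1, plot 3: eliminating its block and plot leaves {C}.
Block 1, plot 5: eliminating its block and plot leaves {E}.
Block 1, plot 6: eliminating its block and plot leaves {F}.
Block 2, plot 2: eliminating its block and plot leaves {D}.
Block 4, plot 1: eliminating its block and plot leaves {F}.
Block 4, plot 3: eliminating its block and plot leaves {A}.
Block 4, plot 6: eliminating its block and plot leaves {B, F}.
Block 5, plot 2: eliminating its block and plot leaves {F}.
Block 5, plot 5: eliminating its block and plot leaves {B}.
Only one assignment across all blanks avoids any block or plot repeat, giving 1 completion.

1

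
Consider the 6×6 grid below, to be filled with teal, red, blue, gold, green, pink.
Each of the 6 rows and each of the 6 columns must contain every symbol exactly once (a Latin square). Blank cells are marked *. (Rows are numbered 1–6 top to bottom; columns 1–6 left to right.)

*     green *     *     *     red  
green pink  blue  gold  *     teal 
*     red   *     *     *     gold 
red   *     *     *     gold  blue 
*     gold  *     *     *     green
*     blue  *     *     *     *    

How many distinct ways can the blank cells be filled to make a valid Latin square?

Row 1, column 1: eliminating its row and column leaves {teal, blue, gold, pink}.
Row 1, column 3: eliminating its row and column leaves {teal, gold, pink}.
Row 1, column 4: eliminating its row and column leaves {teal, blue, pink}.
Row 1, column 5: eliminating its row and column leaves {teal, blue, pink}.
Row 2, column 5: eliminating its row and column leaves {red}.
Row 3, column 1: eliminating its row and column leaves {teal, blue, pink}.
Row 3, column 3: eliminating its row and column leaves {teal, green, pink}.
Row 3, column 4: eliminating its row and column leaves {teal, blue, green, pink}.
Row 3, column 5: eliminating its row and column leaves {teal, blue, green, pink}.
Row 4, column 2: eliminating its row and column leaves {teal}.
Row 4, column 3: eliminating its row and column leaves {teal, green, pink}.
Row 4, column 4: eliminating its row and column leaves {teal, green, pink}.
Row 5, column 1: eliminating its row and column leaves {teal, blue, pink}.
Row 5, column 3: eliminating its row and column leaves {teal, red, pink}.
Row 5, column 4: eliminating its row and column leaves {teal, red, blue, pink}.
Row 5, column 5: eliminating its row and column leaves {teal, red, blue, pink}.
Row 6, column 1: eliminating its row and column leaves {teal, gold, pink}.
Row 6, column 3: eliminating its row and column leaves {teal, red, gold, green, pink}.
Row 6, column 4: eliminating its row and column leaves {teal, red, green, pink}.
Row 6, column 5: eliminating its row and column leaves {teal, red, green, pink}.
Row 6, column 6: eliminating its row and column leaves {pink}.
Enumerating the assignments across these blanks that avoid any row or column repeat gives 40 completions.

40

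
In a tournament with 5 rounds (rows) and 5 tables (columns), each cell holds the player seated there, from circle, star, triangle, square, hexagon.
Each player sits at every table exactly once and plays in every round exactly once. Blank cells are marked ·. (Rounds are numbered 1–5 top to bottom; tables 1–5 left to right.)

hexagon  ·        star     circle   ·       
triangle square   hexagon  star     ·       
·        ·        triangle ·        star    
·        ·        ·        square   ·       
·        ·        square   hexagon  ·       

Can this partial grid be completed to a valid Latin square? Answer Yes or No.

Round 3, table 4: round 3 together with table 4 already contain {circle, star, triangle, square, hexagon} — every symbol — so nothing can go there. The grid has no valid completion.

No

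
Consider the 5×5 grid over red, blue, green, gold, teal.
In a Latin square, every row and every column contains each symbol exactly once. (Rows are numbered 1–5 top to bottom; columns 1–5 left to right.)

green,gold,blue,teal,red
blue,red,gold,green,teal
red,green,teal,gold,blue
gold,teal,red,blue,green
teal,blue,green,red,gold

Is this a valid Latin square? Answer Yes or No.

Each row is a permutation of the 5 symbols, and so is each column.

Yes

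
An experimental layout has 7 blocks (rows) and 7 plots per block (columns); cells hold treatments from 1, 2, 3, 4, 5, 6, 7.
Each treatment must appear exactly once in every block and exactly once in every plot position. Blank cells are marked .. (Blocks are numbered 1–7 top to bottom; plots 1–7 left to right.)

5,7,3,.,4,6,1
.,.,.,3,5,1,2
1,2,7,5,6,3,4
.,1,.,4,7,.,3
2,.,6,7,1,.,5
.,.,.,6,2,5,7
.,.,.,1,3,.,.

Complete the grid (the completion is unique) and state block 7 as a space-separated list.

4 5 2 1 3 7 6

Block 7, plot 7: block 7 has {1, 3} and plot 7 has {1, 2, 3, 4, 5, 7}, leaving only 6.
Block 1, plot 4: block 1 has {1, 3, 4, 5, 6, 7} and plot 4 has {1, 3, 4, 5, 6, 7}, leaving only 2.
Block 2, plot 3: block 2 has {1, 2, 3, 5} and plot 3 has {3, 6, 7}, leaving only 4.
Block 2, plot 2: block 2 has {1, 2, 3, 4, 5} and plot 2 has {1, 2, 7}, leaving only 6.
Block 2, plot 1: block 2 has {1, 2, 3, 4, 5, 6} and plot 1 has {1, 2, 5}, leaving only 7.
Block 7, plot 1: block 7 has {1, 3, 6} and plot 1 has {1, 2, 5, 7}, leaving only 4.
Block 7, plot 2: block 7 has {1, 3, 4, 6} and plot 2 has {1, 2, 6, 7}, leaving only 5.
Block 7, plot 3: block 7 has {1, 3, 4, 5, 6} and plot 3 has {3, 4, 6, 7}, leaving only 2.
Block 7, plot 6: block 7 has {1, 2, 3, 4, 5, 6} and plot 6 has {1, 3, 5, 6}, leaving only 7.
So block 7 reads: 4 5 2 1 3 7 6.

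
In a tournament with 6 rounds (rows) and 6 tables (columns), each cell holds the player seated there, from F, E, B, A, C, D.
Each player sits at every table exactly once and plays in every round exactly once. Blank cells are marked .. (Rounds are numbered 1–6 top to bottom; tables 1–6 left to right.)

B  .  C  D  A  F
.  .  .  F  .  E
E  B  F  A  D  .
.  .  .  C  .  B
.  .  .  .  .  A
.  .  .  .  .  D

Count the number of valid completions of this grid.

Round 1, table 2: eliminating its round and table leaves {E}.
Round 2, table 1: eliminating its round and table leaves {A, C, D}.
Round 2, table 2: eliminating its round and table leaves {A, C, D}.
Round 2, table 3: eliminating its round and table leaves {B, A, D}.
Round 2, table 5: eliminating its round and table leaves {B, C}.
Round 3, table 6: eliminating its round and table leaves {C}.
Round 4, table 1: eliminating its round and table leaves {F, A, D}.
Round 4, table 2: eliminating its round and table leaves {F, E, A, D}.
Round 4, table 3: eliminating its round and table leaves {E, A, D}.
Round 4, table 5: eliminating its round and table leaves {F, E}.
Round 5, table 1: eliminating its round and table leaves {F, C, D}.
Round 5, table 2: eliminating its round and table leaves {F, E, C, D}.
Round 5, table 3: eliminating its round and table leaves {E, B, D}.
Round 5, table 4: eliminating its round and table leaves {E, B}.
Round 5, table 5: eliminating its round and table leaves {F, E, B, C}.
Round 6, table 1: eliminating its round and table leaves {F, A, C}.
Round 6, table 2: eliminating its round and table leaves {F, E, A, C}.
Round 6, table 3: eliminating its round and table leaves {E, B, A}.
Round 6, table 4: eliminating its round and table leaves {E, B}.
Round 6, table 5: eliminating its round and table leaves {F, E, B, C}.
Enumerating the assignments across these blanks that avoid any round or table repeat gives 40 completions.

40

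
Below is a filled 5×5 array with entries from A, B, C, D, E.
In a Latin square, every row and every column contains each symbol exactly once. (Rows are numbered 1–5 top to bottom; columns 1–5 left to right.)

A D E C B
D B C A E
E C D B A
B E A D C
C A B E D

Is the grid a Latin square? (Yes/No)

Each row is a permutation of the 5 symbols, and so is each column.

Yes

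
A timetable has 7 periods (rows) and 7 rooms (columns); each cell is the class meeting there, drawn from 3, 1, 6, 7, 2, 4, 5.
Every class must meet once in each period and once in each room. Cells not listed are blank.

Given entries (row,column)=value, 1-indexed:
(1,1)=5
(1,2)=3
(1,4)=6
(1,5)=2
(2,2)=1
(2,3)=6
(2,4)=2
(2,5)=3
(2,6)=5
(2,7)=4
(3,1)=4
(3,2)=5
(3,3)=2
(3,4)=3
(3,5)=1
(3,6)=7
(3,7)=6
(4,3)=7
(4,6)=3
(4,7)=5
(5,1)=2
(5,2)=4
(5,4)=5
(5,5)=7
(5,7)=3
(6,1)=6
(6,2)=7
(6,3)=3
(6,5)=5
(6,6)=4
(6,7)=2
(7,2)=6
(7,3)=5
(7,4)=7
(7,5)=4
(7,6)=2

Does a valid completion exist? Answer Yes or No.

No period or room among the givens repeats a symbol, and propagating forced cells runs into no contradiction.
One valid completion exists (for instance, 5 3 4 6 2 1 7 / 7 1 6 2 3 5 4 / 4 5 2 3 1 7 6 / 1 2 7 4 6 3 5 / 2 4 1 5 7 6 3 / 6 7 3 1 5 4 2 / 3 6 5 7 4 2 1).

Yes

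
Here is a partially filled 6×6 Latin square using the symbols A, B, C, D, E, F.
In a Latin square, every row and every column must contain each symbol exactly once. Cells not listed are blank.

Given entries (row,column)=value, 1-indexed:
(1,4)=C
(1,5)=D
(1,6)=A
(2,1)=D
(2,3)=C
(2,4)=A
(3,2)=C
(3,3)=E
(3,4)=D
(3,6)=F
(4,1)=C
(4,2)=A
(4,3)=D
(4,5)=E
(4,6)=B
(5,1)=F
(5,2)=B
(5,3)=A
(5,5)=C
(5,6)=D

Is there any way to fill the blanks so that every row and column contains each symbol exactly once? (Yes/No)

No

Row 2, column 6: row 2 has {A, C, D} and column 6 has {A, B, D, F}, so it must be E.
Row 2, column 2: row 2 has {A, C, D, E} and column 2 has {A, B, C}, so it must be F.
Row 1, column 2: row 1 has {A, C, D} and column 2 has {A, B, C, F}, so it must be E.
Row 1, column 1: row 1 has {A, C, D, E} and column 1 has {C, D, F}, so it must be B.
Row 1, column 3: row 1 has {A, B, C, D, E} and column 3 has {A, C, D, E}, so it must be F.
Row 2, column 5: row 2 has {A, C, D, E, F} and column 5 has {C, D, E}, so it must be B.
Row 3, column 1: row 3 has {C, D, E, F} and column 1 has {B, C, D, F}, so it must be A.
Now row 3, column 5: row 3 together with column 5 already contain {A, B, C, D, E, F} — every symbol — so nothing can go there. The grid has no valid completion.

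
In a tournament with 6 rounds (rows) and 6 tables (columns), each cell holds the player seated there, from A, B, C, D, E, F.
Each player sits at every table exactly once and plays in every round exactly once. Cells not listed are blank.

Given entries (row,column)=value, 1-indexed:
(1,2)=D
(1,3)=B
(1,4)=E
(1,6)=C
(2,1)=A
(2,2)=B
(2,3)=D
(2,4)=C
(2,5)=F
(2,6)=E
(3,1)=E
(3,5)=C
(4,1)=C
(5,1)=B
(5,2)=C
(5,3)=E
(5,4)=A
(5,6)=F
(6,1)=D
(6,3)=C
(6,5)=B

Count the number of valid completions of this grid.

4

Round 1, table 1: eliminating its round and table leaves {F}.
Round 1, table 5: eliminating its round and table leaves {A}.
Round 3, table 2: eliminating its round and table leaves {A, F}.
Round 3, table 3: eliminating its round and table leaves {A, F}.
Round 3, table 4: eliminating its round and table leaves {B, D, F}.
Round 3, table 6: eliminating its round and table leaves {A, B, D}.
Round 4, table 2: eliminating its round and table leaves {A, E, F}.
Round 4, table 3: eliminating its round and table leaves {A, F}.
Round 4, table 4: eliminating its round and table leaves {B, D, F}.
Round 4, table 5: eliminating its round and table leaves {A, D, E}.
Round 4, table 6: eliminating its round and table leaves {A, B, D}.
Round 5, table 5: eliminating its round and table leaves {D}.
Round 6, table 2: eliminating its round and table leaves {A, E, F}.
Round 6, table 4: eliminating its round and table leaves {F}.
Round 6, table 6: eliminating its round and table leaves {A}.
Enumerating the assignments across these blanks that avoid any round or table repeat gives 4 completions.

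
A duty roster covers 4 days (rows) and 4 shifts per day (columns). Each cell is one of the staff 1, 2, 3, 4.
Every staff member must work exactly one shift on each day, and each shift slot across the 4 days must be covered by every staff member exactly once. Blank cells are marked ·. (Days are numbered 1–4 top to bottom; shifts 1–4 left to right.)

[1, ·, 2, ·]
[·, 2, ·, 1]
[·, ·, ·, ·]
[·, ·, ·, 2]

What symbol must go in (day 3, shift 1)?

2

Day 3, shift 1 is narrowed to {2, 3, 4}.
If it were 3, then day 4, shift 1 would be left with no valid symbol.
If it were 4, then day 4, shift 1 would be left with no valid symbol.
So day 3, shift 1 must be 2.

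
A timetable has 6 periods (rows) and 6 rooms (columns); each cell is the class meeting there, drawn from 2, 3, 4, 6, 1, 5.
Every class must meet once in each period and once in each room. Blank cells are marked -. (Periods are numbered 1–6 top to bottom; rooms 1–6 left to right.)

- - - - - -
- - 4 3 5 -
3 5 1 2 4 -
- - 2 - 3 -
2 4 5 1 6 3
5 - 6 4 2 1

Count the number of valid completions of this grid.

3

Period 1, room 1: eliminating its period and room leaves {4, 6, 1}.
Period 1, room 2: eliminating its period and room leaves {2, 3, 6, 1}.
Period 1, room 3: eliminating its period and room leaves {3}.
Period 1, room 4: eliminating its period and room leaves {6, 5}.
Period 1, room 5: eliminating its period and room leaves {1}.
Period 1, room 6: eliminating its period and room leaves {2, 4, 6, 5}.
Period 2, room 1: eliminating its period and room leaves {6, 1}.
Period 2, room 2: eliminating its period and room leaves {2, 6, 1}.
Period 2, room 6: eliminating its period and room leaves {2, 6}.
Period 3, room 6: eliminating its period and room leaves {6}.
Period 4, room 1: eliminating its period and room leaves {4, 6, 1}.
Period 4, room 2: eliminating its period and room leaves {6, 1}.
Period 4, room 4: eliminating its period and room leaves {6, 5}.
Period 4, room 6: eliminating its period and room leaves {4, 6, 5}.
Period 6, room 2: eliminating its period and room leaves {3}.
Enumerating the assignments across these blanks that avoid any period or room repeat gives 3 completions.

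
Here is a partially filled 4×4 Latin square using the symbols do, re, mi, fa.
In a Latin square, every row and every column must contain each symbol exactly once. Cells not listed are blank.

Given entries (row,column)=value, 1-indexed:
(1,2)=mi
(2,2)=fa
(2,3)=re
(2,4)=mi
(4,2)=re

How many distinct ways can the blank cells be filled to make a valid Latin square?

Row 1, column 1: eliminating its row and column leaves {do, re, fa}.
Row 1, column 3: eliminating its row and column leaves {do, fa}.
Row 1, column 4: eliminating its row and column leaves {do, re, fa}.
Row 2, column 1: eliminating its row and column leaves {do}.
Row 3, column 1: eliminating its row and column leaves {do, re, mi, fa}.
Row 3, column 2: eliminating its row and column leaves {do}.
Row 3, column 3: eliminating its row and column leaves {do, mi, fa}.
Row 3, column 4: eliminating its row and column leaves {do, re, fa}.
Row 4, column 1: eliminating its row and column leaves {do, mi, fa}.
Row 4, column 3: eliminating its row and column leaves {do, mi, fa}.
Row 4, column 4: eliminating its row and column leaves {do, fa}.
Enumerating the assignments across these blanks that avoid any row or column repeat gives 4 completions.

4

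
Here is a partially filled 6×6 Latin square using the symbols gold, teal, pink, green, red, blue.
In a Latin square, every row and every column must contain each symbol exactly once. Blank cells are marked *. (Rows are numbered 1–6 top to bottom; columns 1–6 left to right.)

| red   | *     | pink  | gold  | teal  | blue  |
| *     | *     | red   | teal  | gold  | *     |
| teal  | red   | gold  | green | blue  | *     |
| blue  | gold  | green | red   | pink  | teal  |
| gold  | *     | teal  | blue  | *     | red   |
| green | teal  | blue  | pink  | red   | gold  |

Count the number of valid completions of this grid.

1

Row 1, column 2: eliminating its row and column leaves {green}.
Row 2, column 1: eliminating its row and column leaves {pink}.
Row 2, column 2: eliminating its row and column leaves {pink, green, blue}.
Row 2, column 6: eliminating its row and column leaves {pink, green}.
Row 3, column 6: eliminating its row and column leaves {pink}.
Row 5, column 2: eliminating its row and column leaves {pink, green}.
Row 5, column 5: eliminating its row and column leaves {green}.
Only one assignment across all blanks avoids any row or column repeat, giving 1 completion.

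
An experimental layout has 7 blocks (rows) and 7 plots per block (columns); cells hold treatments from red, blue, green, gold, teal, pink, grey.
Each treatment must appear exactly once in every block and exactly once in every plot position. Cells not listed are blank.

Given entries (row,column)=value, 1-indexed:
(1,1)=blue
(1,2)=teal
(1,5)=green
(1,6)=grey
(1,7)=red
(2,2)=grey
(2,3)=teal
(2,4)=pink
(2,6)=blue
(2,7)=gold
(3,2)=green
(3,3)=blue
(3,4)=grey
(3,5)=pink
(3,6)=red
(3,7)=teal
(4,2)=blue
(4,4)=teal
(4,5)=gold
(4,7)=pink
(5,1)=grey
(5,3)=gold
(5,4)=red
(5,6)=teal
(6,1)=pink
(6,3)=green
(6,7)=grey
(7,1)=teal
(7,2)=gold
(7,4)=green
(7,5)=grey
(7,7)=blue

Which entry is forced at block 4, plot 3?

Block 1, plot 3: block 1 has {red, blue, green, teal, grey} and plot 3 has {blue, green, gold, teal}, leaving only pink.
Block 1, plot 4: block 1 has {red, blue, green, teal, pink, grey} and plot 4 has {red, green, teal, pink, grey}, leaving only gold.
Block 2, plot 5: block 2 has {blue, gold, teal, pink, grey} and plot 5 has {green, gold, pink, grey}, leaving only red.
Block 2, plot 1: block 2 has {red, blue, gold, teal, pink, grey} and plot 1 has {blue, teal, pink, grey}, leaving only green.
Block 3, plot 1: block 3 has {red, blue, green, teal, pink, grey} and plot 1 has {blue, green, teal, pink, grey}, leaving only gold.
Block 4, plot 1: block 4 has {blue, gold, teal, pink} and plot 1 has {blue, green, gold, teal, pink, grey}, leaving only red.
Block 4 already has {red, blue, gold, teal, pink} and plot 3 already has {blue, green, gold, teal, pink}, so block 4, plot 3 must be grey.

grey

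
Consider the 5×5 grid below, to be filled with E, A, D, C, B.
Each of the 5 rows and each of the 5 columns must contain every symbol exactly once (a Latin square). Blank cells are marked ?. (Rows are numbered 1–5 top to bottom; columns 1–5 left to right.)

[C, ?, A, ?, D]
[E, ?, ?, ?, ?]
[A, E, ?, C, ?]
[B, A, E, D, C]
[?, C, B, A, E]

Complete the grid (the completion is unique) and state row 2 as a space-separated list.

E D C B A

Row 2, column 4: row 2 has {E} and column 4 has {A, D, C}, leaving only B.
Row 2, column 2: row 2 has {E, B} and column 2 has {E, A, C}, leaving only D.
Row 2, column 3: row 2 has {E, D, B} and column 3 has {E, A, B}, leaving only C.
Row 2, column 5: row 2 has {E, D, C, B} and column 5 has {E, D, C}, leaving only A.
So row 2 reads: E D C B A.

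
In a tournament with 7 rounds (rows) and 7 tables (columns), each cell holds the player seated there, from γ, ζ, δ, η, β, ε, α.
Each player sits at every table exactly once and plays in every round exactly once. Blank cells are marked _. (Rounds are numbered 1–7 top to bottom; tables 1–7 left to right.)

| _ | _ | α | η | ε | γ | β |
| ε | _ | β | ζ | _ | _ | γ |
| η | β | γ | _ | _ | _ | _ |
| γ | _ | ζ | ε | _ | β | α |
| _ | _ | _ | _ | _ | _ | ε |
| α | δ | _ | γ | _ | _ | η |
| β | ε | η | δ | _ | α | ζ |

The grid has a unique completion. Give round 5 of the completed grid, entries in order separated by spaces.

ζ γ δ β α η ε

Round 5, table 3: round 5 has {ε} and table 3 has {γ, ζ, η, β, α}, leaving only δ.
Round 5, table 1: round 5 has {δ, ε} and table 1 has {γ, η, β, ε, α}, leaving only ζ.
Round 5, table 6: round 5 has {ζ, δ, ε} and table 6 has {γ, β, α}, leaving only η.
Round 1, table 1: round 1 has {γ, η, β, ε, α} and table 1 has {γ, ζ, η, β, ε, α}, leaving only δ.
Round 1, table 2: round 1 has {γ, δ, η, β, ε, α} and table 2 has {δ, β, ε}, leaving only ζ.
Round 2, table 6: round 2 has {γ, ζ, β, ε} and table 6 has {γ, η, β, α}, leaving only δ.
Round 3, table 4: round 3 has {γ, η, β} and table 4 has {γ, ζ, δ, η, ε}, leaving only α.
Round 5, table 4: round 5 has {ζ, δ, η, ε} and table 4 has {γ, ζ, δ, η, ε, α}, leaving only β.
Round 3, table 7: round 3 has {γ, η, β, α} and table 7 has {γ, ζ, η, β, ε, α}, leaving only δ.
Round 3, table 5: round 3 has {γ, δ, η, β, α} and table 5 has {ε}, leaving only ζ.
Round 3, table 6: round 3 has {γ, ζ, δ, η, β, α} and table 6 has {γ, δ, η, β, α}, leaving only ε.
Round 4, table 2: round 4 has {γ, ζ, β, ε, α} and table 2 has {ζ, δ, β, ε}, leaving only η.
Round 2, table 2: round 2 has {γ, ζ, δ, β, ε} and table 2 has {ζ, δ, η, β, ε}, leaving only α.
Round 5, table 2: round 5 has {ζ, δ, η, β, ε} and table 2 has {ζ, δ, η, β, ε, α}, leaving only γ.
Round 5, table 5: round 5 has {γ, ζ, δ, η, β, ε} and table 5 has {ζ, ε}, leaving only α.
So round 5 reads: ζ γ δ β α η ε.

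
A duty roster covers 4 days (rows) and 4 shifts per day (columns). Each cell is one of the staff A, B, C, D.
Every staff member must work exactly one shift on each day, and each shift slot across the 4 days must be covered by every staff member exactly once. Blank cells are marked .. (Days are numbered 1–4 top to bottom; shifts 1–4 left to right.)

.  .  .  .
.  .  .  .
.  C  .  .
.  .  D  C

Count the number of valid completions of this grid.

Day 1, shift 1: eliminating its day and shift leaves {A, B, C, D}.
Day 1, shift 2: eliminating its day and shift leaves {A, B, D}.
Day 1, shift 3: eliminating its day and shift leaves {A, B, C}.
Day 1, shift 4: eliminating its day and shift leaves {A, B, D}.
Day 2, shift 1: eliminating its day and shift leaves {A, B, C, D}.
Day 2, shift 2: eliminating its day and shift leaves {A, B, D}.
Day 2, shift 3: eliminating its day and shift leaves {A, B, C}.
Day 2, shift 4: eliminating its day and shift leaves {A, B, D}.
Day 3, shift 1: eliminating its day and shift leaves {A, B, D}.
Day 3, shift 3: eliminating its day and shift leaves {A, B}.
Day 3, shift 4: eliminating its day and shift leaves {A, B, D}.
Day 4, shift 1: eliminating its day and shift leaves {A, B}.
Day 4, shift 2: eliminating its day and shift leaves {A, B}.
Enumerating the assignments across these blanks that avoid any day or shift repeat gives 16 completions.

16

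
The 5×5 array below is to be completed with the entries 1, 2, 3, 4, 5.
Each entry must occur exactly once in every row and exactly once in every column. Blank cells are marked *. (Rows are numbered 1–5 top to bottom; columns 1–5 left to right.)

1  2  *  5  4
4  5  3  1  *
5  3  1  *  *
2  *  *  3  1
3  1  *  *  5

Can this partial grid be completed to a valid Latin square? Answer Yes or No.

Row 1, column 3: row 1 together with column 3 already contain {1, 2, 3, 4, 5} — every symbol — so nothing can go there. The grid has no valid completion.

No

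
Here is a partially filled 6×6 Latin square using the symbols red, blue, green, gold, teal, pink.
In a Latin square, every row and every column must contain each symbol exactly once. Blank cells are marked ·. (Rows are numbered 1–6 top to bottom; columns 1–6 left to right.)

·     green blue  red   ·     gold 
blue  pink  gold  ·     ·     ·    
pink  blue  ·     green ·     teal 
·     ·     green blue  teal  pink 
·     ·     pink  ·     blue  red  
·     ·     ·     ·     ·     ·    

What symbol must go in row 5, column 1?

green

Row 1, column 1: row 1 has {red, blue, green, gold} and column 1 has {blue, pink}, leaving only teal.
Row 1, column 5: row 1 has {red, blue, green, gold, teal} and column 5 has {blue, teal}, leaving only pink.
Row 2, column 4: row 2 has {blue, gold, pink} and column 4 has {red, blue, green}, leaving only teal.
Row 2, column 6: row 2 has {blue, gold, teal, pink} and column 6 has {red, gold, teal, pink}, leaving only green.
Row 2, column 5: row 2 has {blue, green, gold, teal, pink} and column 5 has {blue, teal, pink}, leaving only red.
Row 3, column 3: row 3 has {blue, green, teal, pink} and column 3 has {blue, green, gold, pink}, leaving only red.
Row 3, column 5: row 3 has {red, blue, green, teal, pink} and column 5 has {red, blue, teal, pink}, leaving only gold.
Row 5, column 4: row 5 has {red, blue, pink} and column 4 has {red, blue, green, teal}, leaving only gold.
Row 5 already has {red, blue, gold, pink} and column 1 already has {blue, teal, pink}, so row 5, column 1 must be green.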